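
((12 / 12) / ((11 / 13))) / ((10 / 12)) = 78 / 55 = 1.42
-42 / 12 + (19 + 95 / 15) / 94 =-911 / 282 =-3.23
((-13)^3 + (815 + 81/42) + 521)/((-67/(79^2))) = 75060507/938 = 80021.86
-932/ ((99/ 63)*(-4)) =1631/ 11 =148.27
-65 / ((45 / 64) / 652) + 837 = -534931 / 9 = -59436.78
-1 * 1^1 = -1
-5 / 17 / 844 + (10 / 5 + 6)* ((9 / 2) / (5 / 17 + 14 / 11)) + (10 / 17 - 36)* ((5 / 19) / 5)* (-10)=3323893989 / 79875316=41.61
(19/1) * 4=76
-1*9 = -9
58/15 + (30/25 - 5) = 1/15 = 0.07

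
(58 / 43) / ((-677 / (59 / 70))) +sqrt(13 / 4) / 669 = -1711 / 1018885 +sqrt(13) / 1338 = 0.00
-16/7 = -2.29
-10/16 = -5/8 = -0.62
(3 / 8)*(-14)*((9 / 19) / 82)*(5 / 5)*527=-99603 / 6232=-15.98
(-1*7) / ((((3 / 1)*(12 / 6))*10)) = -7 / 60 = -0.12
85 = 85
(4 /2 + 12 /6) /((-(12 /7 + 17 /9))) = -252 /227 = -1.11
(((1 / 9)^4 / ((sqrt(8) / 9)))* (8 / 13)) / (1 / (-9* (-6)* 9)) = 4* sqrt(2) / 39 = 0.15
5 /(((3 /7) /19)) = 665 /3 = 221.67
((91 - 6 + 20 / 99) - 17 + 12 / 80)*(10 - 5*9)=-947359 / 396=-2392.32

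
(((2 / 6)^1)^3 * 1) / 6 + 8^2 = 10369 / 162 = 64.01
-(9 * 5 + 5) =-50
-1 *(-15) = 15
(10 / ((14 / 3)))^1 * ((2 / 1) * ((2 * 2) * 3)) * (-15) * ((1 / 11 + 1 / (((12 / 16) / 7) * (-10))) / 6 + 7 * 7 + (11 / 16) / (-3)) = -5777295 / 154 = -37514.90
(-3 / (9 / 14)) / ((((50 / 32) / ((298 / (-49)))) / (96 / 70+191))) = 64205888 / 18375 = 3494.20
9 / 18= 1 / 2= 0.50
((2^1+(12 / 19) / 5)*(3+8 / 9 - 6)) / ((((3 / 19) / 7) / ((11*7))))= -2068682 / 135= -15323.57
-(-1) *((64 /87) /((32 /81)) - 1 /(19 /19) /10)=511 /290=1.76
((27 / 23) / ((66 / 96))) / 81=0.02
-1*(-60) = 60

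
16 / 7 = 2.29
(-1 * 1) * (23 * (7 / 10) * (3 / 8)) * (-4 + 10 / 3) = 161 / 40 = 4.02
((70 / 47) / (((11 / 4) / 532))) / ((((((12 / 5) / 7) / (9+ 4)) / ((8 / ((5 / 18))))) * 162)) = 27110720 / 13959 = 1942.17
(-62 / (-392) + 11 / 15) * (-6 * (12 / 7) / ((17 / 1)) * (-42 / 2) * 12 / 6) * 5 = 94356 / 833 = 113.27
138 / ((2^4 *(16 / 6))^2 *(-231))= -207 / 630784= -0.00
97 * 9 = 873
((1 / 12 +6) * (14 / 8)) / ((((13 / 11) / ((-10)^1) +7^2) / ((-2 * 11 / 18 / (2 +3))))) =-61831 / 1161432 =-0.05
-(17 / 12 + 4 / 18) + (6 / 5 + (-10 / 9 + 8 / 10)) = -3 / 4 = -0.75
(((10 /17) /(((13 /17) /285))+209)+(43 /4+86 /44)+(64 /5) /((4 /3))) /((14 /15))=3865593 /8008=482.72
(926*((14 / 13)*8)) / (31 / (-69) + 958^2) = 7156128 / 823233905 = 0.01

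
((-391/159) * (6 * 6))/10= -2346/265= -8.85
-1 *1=-1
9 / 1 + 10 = 19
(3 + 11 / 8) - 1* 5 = -5 / 8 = -0.62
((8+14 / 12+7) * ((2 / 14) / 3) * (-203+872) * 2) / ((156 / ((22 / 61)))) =237941 / 99918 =2.38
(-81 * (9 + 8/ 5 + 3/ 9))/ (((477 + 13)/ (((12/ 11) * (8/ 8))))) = -26568/ 13475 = -1.97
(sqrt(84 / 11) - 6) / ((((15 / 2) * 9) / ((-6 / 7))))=0.04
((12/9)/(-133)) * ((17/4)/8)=-0.01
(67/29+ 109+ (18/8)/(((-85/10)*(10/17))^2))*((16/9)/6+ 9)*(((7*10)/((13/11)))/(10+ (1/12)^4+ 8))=2397619179648/703574365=3407.77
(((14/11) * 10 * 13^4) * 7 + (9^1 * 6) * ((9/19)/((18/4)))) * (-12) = -6381684096/209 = -30534373.67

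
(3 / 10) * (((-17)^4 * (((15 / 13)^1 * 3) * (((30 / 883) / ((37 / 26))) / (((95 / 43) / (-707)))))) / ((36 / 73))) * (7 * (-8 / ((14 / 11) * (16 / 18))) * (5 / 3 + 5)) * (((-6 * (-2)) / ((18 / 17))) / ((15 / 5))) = 1675148248.82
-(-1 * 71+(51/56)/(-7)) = 71.13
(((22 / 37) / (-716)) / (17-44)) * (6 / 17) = 11 / 1013319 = 0.00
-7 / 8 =-0.88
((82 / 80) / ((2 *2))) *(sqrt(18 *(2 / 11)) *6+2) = 41 / 80+369 *sqrt(11) / 440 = 3.29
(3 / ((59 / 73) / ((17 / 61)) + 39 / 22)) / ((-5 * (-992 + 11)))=27302 / 208588395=0.00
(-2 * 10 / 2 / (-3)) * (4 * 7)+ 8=304 / 3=101.33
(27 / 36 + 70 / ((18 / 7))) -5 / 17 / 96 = 136937 / 4896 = 27.97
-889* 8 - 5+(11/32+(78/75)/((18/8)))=-51236597/7200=-7116.19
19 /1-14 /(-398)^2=1504831 /79202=19.00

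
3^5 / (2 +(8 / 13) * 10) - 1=3053 / 106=28.80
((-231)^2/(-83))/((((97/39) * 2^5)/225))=-468242775/257632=-1817.49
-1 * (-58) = 58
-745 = -745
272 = 272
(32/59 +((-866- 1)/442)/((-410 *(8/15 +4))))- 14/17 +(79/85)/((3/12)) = 147016687/42767920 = 3.44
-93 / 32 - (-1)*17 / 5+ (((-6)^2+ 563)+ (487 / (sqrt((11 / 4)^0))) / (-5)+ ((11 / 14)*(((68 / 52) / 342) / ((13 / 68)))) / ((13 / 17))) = 42254870579 / 84153888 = 502.11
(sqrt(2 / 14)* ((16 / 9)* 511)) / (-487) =-1168* sqrt(7) / 4383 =-0.71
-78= -78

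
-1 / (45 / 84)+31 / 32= -431 / 480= -0.90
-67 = -67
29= 29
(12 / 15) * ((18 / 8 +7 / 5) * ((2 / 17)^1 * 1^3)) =146 / 425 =0.34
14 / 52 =7 / 26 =0.27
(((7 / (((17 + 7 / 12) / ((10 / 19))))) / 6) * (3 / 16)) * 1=105 / 16036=0.01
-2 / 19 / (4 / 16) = -8 / 19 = -0.42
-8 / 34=-4 / 17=-0.24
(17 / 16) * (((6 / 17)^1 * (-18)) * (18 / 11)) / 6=-81 / 44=-1.84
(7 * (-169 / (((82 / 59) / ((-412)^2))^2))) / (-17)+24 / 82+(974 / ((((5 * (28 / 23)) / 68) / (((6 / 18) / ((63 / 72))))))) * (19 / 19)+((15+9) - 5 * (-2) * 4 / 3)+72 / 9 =7267478018072190148 / 7001365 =1038008733735.81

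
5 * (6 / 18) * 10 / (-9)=-50 / 27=-1.85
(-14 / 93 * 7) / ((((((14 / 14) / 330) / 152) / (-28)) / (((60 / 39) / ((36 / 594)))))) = 15140294400 / 403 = 37568968.73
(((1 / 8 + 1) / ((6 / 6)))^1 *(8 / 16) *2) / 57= 3 / 152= 0.02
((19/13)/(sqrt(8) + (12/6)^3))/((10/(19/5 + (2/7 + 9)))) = 4351/15925 - 4351*sqrt(2)/63700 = 0.18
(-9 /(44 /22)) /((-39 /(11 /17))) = 33 /442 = 0.07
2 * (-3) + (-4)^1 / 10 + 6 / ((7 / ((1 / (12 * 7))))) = -3131 / 490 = -6.39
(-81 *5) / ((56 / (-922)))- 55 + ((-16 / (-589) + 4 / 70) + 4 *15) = 550265477 / 82460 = 6673.12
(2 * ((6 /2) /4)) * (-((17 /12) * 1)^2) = -289 /96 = -3.01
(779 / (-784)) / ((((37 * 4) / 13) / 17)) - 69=-8178367 / 116032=-70.48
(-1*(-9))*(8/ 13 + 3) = 423/ 13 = 32.54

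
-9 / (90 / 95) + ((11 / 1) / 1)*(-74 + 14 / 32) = -13099 / 16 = -818.69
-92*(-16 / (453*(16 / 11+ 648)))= 2024 / 404529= 0.01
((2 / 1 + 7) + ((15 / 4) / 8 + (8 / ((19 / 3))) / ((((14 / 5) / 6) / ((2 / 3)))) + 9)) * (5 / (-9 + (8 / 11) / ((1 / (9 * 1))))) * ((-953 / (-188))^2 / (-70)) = 95776996513 / 6317810688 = 15.16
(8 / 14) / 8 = 0.07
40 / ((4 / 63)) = 630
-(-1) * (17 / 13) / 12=17 / 156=0.11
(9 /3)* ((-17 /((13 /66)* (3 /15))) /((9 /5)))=-9350 /13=-719.23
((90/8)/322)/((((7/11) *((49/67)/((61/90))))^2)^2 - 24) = -61274609265632382015/41701682462539803725504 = -0.00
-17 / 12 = -1.42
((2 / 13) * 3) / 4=3 / 26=0.12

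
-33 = -33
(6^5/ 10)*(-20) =-15552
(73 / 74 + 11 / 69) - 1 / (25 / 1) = 141169 / 127650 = 1.11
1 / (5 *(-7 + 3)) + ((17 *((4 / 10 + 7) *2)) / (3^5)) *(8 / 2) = 3977 / 972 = 4.09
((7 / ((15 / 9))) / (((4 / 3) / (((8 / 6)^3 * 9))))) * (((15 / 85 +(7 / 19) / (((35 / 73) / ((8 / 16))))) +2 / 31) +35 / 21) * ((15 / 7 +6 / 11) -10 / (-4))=129429164 / 161975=799.07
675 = 675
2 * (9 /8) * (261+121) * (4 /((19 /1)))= 180.95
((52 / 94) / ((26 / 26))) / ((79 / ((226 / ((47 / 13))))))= 76388 / 174511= 0.44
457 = 457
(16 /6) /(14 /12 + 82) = 16 /499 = 0.03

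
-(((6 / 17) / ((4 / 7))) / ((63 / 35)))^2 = -1225 / 10404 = -0.12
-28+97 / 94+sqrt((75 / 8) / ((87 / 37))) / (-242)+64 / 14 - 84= -70009 / 658 - 5 * sqrt(2146) / 28072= -106.40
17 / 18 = 0.94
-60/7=-8.57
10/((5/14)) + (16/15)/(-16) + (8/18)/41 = 27.94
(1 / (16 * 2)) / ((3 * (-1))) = -1 / 96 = -0.01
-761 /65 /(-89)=761 /5785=0.13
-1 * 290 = -290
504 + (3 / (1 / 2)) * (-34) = 300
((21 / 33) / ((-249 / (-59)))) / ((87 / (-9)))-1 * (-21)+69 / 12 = 2831387 / 105908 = 26.73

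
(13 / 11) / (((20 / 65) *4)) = 169 / 176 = 0.96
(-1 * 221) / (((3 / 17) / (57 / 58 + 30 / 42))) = -2588573 / 1218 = -2125.27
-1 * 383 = -383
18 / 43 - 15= -627 / 43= -14.58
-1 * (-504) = 504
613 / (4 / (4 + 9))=7969 / 4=1992.25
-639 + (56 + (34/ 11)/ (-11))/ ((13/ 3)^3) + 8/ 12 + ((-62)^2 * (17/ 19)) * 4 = 198800892005/ 15152709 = 13119.83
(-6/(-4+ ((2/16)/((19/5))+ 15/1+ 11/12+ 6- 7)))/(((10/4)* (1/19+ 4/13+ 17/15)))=-2027376/13815631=-0.15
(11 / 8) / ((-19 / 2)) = -11 / 76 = -0.14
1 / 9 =0.11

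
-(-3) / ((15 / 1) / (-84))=-16.80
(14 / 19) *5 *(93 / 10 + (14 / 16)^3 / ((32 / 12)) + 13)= 3232943 / 38912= 83.08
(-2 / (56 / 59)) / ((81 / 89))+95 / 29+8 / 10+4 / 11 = 7684363 / 3617460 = 2.12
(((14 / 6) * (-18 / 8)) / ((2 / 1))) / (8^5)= -21 / 262144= -0.00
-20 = -20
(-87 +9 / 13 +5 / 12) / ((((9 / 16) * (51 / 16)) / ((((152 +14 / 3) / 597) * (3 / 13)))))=-403041920 / 138929661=-2.90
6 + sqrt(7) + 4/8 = sqrt(7) + 13/2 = 9.15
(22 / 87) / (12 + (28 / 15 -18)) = -55 / 899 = -0.06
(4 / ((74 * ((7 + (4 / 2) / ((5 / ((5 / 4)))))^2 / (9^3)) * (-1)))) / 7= -648 / 6475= -0.10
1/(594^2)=1/352836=0.00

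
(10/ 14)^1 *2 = 10/ 7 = 1.43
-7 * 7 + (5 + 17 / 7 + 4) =-263 / 7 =-37.57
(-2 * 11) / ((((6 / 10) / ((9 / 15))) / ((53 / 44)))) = -26.50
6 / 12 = 1 / 2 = 0.50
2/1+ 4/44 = 23/11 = 2.09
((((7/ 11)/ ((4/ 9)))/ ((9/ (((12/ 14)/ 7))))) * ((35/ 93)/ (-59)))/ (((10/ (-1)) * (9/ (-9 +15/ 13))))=-17/ 1569282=-0.00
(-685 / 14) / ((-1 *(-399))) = -685 / 5586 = -0.12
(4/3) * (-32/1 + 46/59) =-2456/59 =-41.63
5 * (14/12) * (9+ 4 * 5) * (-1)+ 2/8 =-2027/12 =-168.92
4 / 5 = 0.80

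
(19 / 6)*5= 95 / 6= 15.83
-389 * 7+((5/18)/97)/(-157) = -746434211/274122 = -2723.00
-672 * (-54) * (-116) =-4209408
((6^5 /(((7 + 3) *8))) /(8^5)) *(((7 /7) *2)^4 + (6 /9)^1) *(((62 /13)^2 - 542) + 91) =-29311875 /1384448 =-21.17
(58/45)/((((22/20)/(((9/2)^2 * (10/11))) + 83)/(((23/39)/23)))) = 435/1093274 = 0.00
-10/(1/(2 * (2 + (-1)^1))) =-20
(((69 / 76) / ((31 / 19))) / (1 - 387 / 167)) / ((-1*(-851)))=-0.00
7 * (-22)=-154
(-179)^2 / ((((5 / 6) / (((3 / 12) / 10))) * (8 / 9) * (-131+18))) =-9.57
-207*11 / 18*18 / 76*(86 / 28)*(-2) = 97911 / 532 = 184.04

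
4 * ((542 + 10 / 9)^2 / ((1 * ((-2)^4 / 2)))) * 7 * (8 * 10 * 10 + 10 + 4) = 68069857856 / 81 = 840368615.51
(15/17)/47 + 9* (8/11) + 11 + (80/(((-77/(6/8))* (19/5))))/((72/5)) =123088981/7013622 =17.55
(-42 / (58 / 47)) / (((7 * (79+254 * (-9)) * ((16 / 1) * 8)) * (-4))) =-141 / 32769536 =-0.00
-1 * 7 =-7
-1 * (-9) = 9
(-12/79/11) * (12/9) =-16/869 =-0.02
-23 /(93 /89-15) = 89 /54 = 1.65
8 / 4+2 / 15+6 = 122 / 15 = 8.13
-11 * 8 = -88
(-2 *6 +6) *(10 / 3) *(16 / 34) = -160 / 17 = -9.41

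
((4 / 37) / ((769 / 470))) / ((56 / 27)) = 6345 / 199171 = 0.03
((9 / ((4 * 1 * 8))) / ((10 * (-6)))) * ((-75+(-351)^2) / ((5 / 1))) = -184689 / 1600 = -115.43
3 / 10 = 0.30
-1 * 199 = -199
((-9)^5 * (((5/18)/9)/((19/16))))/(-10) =2916/19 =153.47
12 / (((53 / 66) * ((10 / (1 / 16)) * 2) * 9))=11 / 2120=0.01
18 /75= 6 /25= 0.24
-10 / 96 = -5 / 48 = -0.10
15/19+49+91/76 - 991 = -71441/76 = -940.01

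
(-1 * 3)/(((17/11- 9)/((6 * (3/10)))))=297/410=0.72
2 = 2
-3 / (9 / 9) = -3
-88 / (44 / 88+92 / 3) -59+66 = 71 / 17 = 4.18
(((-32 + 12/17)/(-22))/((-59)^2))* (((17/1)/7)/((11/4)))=152/421201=0.00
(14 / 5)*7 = 98 / 5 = 19.60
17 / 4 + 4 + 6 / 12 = 35 / 4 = 8.75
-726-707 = -1433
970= 970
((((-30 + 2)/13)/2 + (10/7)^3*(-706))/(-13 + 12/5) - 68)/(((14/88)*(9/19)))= 24949395064/14888601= 1675.74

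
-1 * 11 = -11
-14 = -14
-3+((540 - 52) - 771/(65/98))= -44033/65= -677.43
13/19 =0.68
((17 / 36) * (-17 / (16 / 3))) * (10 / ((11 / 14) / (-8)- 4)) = 595 / 162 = 3.67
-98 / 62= -49 / 31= -1.58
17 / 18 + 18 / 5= 409 / 90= 4.54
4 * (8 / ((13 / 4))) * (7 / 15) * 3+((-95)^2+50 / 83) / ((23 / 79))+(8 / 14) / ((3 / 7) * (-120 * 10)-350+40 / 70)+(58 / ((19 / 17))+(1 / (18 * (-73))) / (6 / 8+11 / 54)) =1664813862875677947 / 53588440420255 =31066.66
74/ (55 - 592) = -0.14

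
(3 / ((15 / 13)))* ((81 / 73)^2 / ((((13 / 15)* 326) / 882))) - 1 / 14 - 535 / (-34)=2652064885 / 103366613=25.66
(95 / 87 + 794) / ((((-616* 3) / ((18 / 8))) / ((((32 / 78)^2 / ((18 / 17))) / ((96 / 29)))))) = -90457 / 1945944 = -0.05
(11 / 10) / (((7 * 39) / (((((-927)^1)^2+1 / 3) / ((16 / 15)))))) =1012781 / 312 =3246.09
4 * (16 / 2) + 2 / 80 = 1281 / 40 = 32.02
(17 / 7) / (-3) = -0.81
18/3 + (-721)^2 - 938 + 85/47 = 24388808/47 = 518910.81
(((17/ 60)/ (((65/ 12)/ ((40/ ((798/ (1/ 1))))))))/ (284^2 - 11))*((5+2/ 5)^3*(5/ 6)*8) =0.00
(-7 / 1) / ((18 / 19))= -133 / 18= -7.39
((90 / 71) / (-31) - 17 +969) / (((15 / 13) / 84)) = 762675368 / 11005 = 69302.62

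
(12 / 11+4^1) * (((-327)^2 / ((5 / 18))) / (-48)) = -2245509 / 55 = -40827.44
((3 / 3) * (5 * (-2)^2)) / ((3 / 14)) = 280 / 3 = 93.33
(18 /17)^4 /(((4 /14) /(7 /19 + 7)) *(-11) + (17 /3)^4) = 4166497440 /3416707219081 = 0.00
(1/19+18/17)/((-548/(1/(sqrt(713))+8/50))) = -359/1106275 - 359 *sqrt(713)/126203852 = -0.00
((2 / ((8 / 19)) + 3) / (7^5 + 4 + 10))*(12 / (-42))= -31 / 235494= -0.00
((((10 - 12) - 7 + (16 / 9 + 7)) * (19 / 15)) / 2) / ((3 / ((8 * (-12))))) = 4.50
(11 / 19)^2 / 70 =121 / 25270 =0.00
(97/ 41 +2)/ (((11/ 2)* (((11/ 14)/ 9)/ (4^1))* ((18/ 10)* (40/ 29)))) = 72674/ 4961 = 14.65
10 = 10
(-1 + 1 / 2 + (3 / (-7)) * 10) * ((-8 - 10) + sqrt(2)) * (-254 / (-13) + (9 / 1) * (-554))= -38932092 / 91 + 2162894 * sqrt(2) / 91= -394212.07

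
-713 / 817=-0.87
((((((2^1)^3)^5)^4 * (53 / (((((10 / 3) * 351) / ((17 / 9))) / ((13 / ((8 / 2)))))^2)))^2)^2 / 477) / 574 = 54684978736922161956529293895368818834031267834771222406399080949508024226021376 / 1869668417111056758984375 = 29248490393510198235455580000000000000000000000000000000.00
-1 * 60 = -60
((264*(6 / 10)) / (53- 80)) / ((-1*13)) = 88 / 195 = 0.45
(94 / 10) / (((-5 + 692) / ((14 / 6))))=329 / 10305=0.03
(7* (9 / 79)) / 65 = 63 / 5135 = 0.01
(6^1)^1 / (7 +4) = 6 / 11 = 0.55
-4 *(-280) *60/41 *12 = 806400/41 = 19668.29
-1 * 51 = -51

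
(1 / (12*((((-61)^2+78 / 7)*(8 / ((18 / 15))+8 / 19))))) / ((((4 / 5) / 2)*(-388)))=-7 / 344854400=-0.00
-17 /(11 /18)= -306 /11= -27.82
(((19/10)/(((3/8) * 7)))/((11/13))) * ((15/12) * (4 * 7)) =988/33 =29.94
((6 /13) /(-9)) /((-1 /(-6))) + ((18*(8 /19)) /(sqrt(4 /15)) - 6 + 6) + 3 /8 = 7 /104 + 72*sqrt(15) /19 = 14.74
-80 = -80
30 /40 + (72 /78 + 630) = 631.67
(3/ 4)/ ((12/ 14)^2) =49/ 48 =1.02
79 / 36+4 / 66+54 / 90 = 5653 / 1980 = 2.86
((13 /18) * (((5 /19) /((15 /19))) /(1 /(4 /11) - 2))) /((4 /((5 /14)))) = 65 /2268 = 0.03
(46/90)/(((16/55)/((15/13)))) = 1265/624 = 2.03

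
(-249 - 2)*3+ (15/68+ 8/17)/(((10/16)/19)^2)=-48553/425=-114.24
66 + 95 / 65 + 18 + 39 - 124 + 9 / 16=213 / 208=1.02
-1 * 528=-528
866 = 866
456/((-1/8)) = -3648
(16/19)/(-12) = -4/57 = -0.07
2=2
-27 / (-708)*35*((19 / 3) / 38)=105 / 472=0.22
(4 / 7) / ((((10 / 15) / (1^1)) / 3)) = 18 / 7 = 2.57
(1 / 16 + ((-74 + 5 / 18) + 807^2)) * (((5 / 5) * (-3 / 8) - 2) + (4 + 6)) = 5719924189 / 1152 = 4965211.97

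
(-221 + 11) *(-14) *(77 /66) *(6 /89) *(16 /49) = 6720 /89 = 75.51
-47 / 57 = -0.82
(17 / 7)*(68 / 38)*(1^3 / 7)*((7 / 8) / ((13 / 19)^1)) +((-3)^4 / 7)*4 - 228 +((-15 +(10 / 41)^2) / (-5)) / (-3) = -333935137 / 1835652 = -181.92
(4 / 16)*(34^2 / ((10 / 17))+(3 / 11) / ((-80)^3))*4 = 11068006397 / 5632000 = 1965.20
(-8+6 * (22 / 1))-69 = 55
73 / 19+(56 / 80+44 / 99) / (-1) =4613 / 1710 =2.70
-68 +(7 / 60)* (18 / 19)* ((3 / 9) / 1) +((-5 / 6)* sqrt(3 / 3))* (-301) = 52118 / 285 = 182.87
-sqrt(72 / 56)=-3*sqrt(7) / 7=-1.13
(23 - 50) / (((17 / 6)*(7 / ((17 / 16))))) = -81 / 56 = -1.45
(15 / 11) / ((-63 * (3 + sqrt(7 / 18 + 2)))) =-90 / 9163 + 5 * sqrt(86) / 9163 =-0.00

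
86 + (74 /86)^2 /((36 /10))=86.21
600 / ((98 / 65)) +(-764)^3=-445943346.04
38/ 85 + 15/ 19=1997/ 1615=1.24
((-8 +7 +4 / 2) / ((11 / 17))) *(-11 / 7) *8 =-136 / 7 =-19.43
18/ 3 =6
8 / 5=1.60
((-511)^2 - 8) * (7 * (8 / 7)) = 2088904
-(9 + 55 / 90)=-173 / 18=-9.61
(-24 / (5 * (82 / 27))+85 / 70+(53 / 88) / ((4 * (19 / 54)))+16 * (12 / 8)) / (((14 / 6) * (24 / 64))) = 115463573 / 4198810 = 27.50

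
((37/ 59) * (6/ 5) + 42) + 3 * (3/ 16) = 43.32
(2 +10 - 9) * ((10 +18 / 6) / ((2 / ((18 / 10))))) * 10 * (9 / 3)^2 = 3159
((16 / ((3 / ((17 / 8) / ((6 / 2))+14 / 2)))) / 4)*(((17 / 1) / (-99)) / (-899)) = 3145 / 1602018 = 0.00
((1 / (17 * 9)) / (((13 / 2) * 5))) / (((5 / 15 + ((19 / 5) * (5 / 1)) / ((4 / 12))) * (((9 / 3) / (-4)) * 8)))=-1 / 1710540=-0.00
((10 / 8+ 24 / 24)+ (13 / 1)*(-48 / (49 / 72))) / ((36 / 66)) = -657327 / 392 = -1676.85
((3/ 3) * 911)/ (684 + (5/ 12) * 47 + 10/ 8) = 5466/ 4229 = 1.29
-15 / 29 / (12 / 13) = -65 / 116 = -0.56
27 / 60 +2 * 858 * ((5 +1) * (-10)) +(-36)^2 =-2033271 / 20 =-101663.55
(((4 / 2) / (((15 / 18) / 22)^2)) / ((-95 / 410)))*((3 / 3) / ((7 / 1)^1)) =-2857536 / 3325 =-859.41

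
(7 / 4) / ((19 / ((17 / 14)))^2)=289 / 40432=0.01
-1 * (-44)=44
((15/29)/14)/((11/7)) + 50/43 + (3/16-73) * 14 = -111731955/109736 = -1018.19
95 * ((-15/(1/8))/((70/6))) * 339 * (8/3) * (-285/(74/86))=75777076800/259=292575586.10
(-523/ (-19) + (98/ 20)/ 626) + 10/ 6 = 10419433/ 356820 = 29.20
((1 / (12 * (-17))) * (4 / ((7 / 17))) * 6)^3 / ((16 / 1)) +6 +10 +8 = 24.00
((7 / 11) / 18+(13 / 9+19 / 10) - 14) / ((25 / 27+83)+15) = -15771 / 146905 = -0.11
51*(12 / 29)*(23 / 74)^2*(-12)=-971244 / 39701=-24.46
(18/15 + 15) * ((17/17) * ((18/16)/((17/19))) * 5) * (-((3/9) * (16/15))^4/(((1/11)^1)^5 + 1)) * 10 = -12533633024/770029875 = -16.28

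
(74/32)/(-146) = -37/2336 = -0.02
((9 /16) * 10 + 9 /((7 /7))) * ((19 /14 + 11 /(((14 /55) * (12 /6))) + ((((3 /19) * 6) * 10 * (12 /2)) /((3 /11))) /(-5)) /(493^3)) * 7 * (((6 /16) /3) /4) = -1165203 /2331279342592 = -0.00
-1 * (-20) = 20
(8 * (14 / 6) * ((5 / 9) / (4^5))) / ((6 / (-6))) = -35 / 3456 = -0.01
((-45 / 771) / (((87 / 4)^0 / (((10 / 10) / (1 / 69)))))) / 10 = -207 / 514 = -0.40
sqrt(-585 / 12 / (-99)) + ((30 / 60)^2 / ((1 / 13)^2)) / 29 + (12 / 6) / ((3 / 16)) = sqrt(2145) / 66 + 4219 / 348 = 12.83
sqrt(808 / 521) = 2 * sqrt(105242) / 521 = 1.25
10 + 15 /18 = 65 /6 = 10.83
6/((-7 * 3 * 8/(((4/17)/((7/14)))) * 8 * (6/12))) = -1/238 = -0.00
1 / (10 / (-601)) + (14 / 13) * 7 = -6833 / 130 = -52.56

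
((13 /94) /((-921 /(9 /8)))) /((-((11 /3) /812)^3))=35235178524 /19204999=1834.69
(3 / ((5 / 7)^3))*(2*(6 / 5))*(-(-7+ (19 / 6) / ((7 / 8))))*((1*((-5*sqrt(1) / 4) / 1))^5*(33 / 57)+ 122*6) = 148282811229 / 3040000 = 48777.24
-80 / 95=-16 / 19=-0.84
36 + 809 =845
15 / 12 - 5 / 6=5 / 12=0.42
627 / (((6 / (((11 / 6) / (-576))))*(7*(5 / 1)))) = -2299 / 241920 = -0.01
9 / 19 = 0.47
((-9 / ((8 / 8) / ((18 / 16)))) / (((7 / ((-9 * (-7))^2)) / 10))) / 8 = -229635 / 32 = -7176.09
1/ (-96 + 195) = 1/ 99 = 0.01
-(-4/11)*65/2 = 130/11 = 11.82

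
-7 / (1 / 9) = -63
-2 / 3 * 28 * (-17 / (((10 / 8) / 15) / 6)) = 22848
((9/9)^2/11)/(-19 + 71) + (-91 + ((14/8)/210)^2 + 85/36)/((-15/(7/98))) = 183281057/432432000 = 0.42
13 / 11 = 1.18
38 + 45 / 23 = 919 / 23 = 39.96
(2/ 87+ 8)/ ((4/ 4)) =8.02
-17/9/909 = -17/8181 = -0.00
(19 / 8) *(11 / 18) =209 / 144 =1.45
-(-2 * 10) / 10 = 2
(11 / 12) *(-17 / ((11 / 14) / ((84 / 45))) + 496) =18794 / 45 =417.64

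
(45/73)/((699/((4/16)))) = 15/68036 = 0.00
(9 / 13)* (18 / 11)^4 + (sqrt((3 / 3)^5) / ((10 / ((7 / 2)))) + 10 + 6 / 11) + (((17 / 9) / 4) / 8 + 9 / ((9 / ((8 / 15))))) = 4509063961 / 274079520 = 16.45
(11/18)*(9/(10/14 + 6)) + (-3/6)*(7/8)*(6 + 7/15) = -22673/11280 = -2.01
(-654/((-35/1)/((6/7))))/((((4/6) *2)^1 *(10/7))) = 8.41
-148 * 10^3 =-148000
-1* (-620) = 620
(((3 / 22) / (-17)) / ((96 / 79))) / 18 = -79 / 215424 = -0.00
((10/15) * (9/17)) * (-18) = -108/17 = -6.35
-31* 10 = -310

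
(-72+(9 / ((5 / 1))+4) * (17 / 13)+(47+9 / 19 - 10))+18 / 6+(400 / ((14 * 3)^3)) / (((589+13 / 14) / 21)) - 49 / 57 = -15937012771 / 642591495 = -24.80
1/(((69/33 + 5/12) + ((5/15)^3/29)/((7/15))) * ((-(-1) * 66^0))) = 80388/201799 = 0.40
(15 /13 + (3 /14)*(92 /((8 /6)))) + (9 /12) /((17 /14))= 25614 /1547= 16.56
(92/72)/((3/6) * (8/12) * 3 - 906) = -23/16290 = -0.00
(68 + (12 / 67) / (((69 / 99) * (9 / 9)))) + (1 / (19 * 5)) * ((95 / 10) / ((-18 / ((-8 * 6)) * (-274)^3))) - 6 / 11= 88540272092069 / 1307610141090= 67.71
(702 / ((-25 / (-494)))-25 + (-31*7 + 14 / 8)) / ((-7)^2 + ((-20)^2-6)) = 1363127 / 44300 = 30.77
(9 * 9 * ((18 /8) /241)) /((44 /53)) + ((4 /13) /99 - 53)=-258485663 /4962672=-52.09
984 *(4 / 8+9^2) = 80196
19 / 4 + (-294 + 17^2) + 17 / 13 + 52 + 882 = 48623 / 52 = 935.06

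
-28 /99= -0.28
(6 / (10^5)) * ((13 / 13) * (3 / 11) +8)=273 / 550000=0.00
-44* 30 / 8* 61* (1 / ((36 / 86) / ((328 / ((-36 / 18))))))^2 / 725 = -8342325596 / 3915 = -2130862.22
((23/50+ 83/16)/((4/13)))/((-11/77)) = -205569/1600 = -128.48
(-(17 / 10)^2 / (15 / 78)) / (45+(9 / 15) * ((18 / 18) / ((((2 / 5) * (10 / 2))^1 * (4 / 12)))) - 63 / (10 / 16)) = 3757 / 13725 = 0.27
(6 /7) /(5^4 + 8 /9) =54 /39431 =0.00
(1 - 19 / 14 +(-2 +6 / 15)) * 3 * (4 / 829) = -822 / 29015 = -0.03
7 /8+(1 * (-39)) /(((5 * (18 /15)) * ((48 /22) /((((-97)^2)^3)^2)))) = -99219457622347634042190821 /48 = -2067072033798909042545642.00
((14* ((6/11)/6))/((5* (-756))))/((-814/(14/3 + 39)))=131/7252740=0.00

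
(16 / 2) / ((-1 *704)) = -1 / 88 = -0.01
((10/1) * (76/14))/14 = 190/49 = 3.88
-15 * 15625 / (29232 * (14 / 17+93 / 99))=-14609375 / 3212272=-4.55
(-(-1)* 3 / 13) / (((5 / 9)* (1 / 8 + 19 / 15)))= 648 / 2171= 0.30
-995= -995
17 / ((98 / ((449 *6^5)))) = 29677104 / 49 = 605655.18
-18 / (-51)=6 / 17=0.35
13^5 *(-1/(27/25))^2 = 232058125/729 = 318323.90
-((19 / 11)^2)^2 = -130321 / 14641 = -8.90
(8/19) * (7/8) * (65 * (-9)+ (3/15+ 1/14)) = -215.43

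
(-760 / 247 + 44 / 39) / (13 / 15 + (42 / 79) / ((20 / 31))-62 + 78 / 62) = 1861240 / 56400409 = 0.03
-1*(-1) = 1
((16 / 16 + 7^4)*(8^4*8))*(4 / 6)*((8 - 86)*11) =-45021396992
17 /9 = 1.89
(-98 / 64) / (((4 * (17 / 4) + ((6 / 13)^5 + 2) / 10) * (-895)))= 18193357 / 182924172608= 0.00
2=2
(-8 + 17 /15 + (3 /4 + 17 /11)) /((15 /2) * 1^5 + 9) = -3017 /10890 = -0.28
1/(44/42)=21/22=0.95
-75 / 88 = -0.85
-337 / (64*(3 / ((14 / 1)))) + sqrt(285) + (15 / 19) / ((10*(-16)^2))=-717127 / 29184 + sqrt(285)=-7.69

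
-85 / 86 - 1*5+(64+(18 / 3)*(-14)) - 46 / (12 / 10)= -16595 / 258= -64.32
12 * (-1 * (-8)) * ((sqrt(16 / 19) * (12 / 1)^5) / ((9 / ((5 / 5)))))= 10616832 * sqrt(19) / 19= 2435668.30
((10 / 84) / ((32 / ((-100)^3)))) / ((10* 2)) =-186.01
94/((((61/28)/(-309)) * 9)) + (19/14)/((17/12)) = -32239562/21777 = -1480.44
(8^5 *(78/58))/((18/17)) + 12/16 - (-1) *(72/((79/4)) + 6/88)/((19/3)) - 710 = 40910.46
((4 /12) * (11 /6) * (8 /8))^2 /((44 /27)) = 11 /48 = 0.23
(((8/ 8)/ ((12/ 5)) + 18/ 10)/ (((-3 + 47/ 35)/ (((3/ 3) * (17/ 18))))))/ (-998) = 15827/ 12502944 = 0.00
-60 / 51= -20 / 17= -1.18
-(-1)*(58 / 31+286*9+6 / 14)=559057 / 217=2576.30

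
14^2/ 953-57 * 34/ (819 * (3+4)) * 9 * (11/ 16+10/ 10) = -23934523/ 4856488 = -4.93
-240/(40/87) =-522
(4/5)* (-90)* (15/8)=-135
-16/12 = -4/3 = -1.33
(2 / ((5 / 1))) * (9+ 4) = 5.20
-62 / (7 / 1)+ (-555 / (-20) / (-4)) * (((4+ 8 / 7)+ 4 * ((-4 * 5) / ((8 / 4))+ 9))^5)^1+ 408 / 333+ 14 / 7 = -35740184 / 1865577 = -19.16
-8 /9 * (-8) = 64 /9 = 7.11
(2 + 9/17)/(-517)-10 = -87933/8789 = -10.00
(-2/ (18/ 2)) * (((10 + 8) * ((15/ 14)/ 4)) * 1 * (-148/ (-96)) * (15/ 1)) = -2775/ 112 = -24.78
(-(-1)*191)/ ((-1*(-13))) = 191/ 13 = 14.69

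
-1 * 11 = -11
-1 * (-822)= 822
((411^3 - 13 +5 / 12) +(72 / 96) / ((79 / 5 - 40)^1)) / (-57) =-25201826174 / 20691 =-1218009.09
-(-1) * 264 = 264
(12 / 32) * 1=3 / 8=0.38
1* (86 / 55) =86 / 55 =1.56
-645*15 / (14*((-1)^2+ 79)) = -1935 / 224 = -8.64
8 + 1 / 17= 137 / 17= 8.06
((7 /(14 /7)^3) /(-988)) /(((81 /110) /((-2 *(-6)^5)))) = -4620 /247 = -18.70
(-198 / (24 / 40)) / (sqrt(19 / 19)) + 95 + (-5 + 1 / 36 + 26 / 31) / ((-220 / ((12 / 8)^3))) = -51272561 / 218240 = -234.94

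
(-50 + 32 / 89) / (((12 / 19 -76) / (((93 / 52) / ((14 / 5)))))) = 19516515 / 46391072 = 0.42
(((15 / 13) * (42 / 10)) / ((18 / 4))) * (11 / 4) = 77 / 26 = 2.96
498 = 498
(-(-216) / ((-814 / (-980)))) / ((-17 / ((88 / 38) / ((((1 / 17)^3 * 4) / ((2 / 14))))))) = -4369680 / 703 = -6215.76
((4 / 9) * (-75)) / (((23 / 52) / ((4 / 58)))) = -10400 / 2001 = -5.20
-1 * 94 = -94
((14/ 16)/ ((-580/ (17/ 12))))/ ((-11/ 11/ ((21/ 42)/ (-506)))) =-119/ 56348160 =-0.00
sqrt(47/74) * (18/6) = 3 * sqrt(3478)/74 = 2.39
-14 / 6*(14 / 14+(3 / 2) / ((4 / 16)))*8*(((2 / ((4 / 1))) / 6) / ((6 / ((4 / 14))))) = -14 / 27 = -0.52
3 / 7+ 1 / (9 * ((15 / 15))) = 34 / 63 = 0.54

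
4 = 4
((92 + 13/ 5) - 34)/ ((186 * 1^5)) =101/ 310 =0.33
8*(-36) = -288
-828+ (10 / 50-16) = -4219 / 5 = -843.80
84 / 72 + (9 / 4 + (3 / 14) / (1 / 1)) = 305 / 84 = 3.63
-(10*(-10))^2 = -10000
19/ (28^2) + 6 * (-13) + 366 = 225811/ 784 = 288.02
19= 19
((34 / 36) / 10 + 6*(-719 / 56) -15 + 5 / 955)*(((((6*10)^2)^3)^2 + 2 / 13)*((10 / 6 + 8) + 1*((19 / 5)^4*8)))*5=-492405795332435725498402801246082627 / 293304375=-1678821856416003769116648000.00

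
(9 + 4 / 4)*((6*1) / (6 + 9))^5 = 64 / 625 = 0.10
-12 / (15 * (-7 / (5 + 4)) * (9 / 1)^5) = 4 / 229635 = 0.00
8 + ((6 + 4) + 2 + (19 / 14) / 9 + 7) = 3421 / 126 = 27.15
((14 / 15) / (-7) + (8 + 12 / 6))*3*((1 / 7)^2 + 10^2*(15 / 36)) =906944 / 735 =1233.94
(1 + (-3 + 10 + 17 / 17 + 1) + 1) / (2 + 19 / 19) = 11 / 3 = 3.67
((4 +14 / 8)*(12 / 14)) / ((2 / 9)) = 22.18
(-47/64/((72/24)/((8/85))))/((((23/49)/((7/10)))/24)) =-16121/19550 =-0.82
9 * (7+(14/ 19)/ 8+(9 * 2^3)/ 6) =13059/ 76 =171.83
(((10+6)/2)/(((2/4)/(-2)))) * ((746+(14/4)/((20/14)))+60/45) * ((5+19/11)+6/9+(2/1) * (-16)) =292235552/495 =590374.85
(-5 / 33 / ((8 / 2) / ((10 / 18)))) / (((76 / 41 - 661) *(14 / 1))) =41 / 17979192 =0.00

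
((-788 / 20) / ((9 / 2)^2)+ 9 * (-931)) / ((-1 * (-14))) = -3394283 / 5670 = -598.64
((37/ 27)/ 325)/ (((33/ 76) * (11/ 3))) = 2812/ 1061775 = 0.00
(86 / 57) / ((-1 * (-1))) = 86 / 57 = 1.51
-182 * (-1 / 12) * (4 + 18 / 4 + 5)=204.75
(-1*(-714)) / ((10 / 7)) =2499 / 5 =499.80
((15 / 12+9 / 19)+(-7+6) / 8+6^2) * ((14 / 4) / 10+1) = 50.76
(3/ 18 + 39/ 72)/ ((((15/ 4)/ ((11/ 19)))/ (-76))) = -374/ 45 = -8.31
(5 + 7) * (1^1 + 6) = 84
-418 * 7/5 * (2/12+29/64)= -174097/480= -362.70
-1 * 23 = -23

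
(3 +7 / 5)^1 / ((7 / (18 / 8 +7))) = 407 / 70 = 5.81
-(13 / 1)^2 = -169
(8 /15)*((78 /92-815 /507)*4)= -283472 /174915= -1.62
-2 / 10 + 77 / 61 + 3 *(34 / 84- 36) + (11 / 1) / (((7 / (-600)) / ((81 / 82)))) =-181561999 / 175070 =-1037.08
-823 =-823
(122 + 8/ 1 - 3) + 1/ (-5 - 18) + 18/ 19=55894/ 437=127.90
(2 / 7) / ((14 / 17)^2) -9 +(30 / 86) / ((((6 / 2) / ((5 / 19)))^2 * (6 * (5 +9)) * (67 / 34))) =-8.58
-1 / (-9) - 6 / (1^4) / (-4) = 29 / 18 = 1.61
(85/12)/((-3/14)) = -33.06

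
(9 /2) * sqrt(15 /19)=9 * sqrt(285) /38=4.00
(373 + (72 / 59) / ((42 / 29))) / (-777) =-154397 / 320901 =-0.48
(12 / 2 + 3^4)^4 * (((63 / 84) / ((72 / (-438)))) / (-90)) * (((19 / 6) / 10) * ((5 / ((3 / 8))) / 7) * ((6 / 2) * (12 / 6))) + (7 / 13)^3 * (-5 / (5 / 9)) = 6465761877117 / 615160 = 10510699.46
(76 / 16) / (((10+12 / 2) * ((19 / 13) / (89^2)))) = 102973 / 64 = 1608.95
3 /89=0.03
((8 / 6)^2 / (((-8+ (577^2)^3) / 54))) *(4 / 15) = 128 / 184512113393005405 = 0.00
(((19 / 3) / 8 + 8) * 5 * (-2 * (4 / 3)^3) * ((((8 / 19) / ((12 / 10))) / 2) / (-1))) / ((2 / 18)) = 168800 / 513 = 329.04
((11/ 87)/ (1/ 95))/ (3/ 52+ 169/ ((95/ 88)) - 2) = 0.08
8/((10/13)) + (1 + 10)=107/5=21.40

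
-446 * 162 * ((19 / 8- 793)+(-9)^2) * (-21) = -1076708335.50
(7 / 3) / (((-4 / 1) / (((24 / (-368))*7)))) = 49 / 184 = 0.27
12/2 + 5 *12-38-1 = 27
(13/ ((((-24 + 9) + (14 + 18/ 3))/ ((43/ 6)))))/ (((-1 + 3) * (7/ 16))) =2236/ 105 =21.30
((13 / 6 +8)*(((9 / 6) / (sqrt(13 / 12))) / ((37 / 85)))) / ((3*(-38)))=-5185*sqrt(39) / 109668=-0.30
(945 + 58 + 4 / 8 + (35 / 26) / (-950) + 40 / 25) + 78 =5350507 / 4940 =1083.10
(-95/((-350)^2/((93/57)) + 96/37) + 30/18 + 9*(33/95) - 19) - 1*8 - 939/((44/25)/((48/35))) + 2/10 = -1424421629482669/1889913845820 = -753.70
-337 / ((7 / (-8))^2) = -21568 / 49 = -440.16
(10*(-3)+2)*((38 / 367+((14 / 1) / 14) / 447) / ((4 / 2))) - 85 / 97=-37509539 / 15912753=-2.36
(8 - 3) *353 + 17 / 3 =5312 / 3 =1770.67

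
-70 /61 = -1.15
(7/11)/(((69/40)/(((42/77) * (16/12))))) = 2240/8349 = 0.27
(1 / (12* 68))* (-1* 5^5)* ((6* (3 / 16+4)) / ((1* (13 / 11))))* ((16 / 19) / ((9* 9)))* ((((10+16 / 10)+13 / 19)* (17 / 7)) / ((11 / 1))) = -16289375 / 7095816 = -2.30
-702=-702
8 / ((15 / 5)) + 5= 23 / 3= 7.67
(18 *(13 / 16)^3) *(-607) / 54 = -1333579 / 12288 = -108.53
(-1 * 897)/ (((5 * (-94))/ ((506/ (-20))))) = -48.29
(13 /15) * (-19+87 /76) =-17641 /1140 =-15.47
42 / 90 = 7 / 15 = 0.47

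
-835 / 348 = -2.40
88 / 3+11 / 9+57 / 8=37.68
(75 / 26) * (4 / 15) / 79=0.01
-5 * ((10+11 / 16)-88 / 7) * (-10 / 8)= -5275 / 448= -11.77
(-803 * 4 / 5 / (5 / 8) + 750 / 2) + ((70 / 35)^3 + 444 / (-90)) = -48733 / 75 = -649.77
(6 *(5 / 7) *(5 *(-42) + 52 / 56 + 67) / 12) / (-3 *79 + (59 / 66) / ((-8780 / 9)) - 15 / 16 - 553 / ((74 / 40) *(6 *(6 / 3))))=106614179100 / 552295452191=0.19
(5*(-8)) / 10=-4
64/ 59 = 1.08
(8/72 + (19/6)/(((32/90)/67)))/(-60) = -171887/17280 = -9.95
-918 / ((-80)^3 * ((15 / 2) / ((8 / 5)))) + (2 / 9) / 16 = 51377 / 3600000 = 0.01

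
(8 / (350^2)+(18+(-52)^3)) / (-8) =1076392187 / 61250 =17573.75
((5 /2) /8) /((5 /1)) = 1 /16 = 0.06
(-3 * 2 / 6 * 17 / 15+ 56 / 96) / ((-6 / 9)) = 33 / 40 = 0.82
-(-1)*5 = 5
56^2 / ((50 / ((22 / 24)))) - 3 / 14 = 60143 / 1050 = 57.28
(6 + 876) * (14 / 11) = 12348 / 11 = 1122.55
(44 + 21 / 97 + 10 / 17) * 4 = 179.22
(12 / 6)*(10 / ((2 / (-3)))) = -30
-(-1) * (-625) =-625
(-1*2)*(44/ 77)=-8/ 7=-1.14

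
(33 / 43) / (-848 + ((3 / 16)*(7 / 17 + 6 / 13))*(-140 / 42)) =-58344 / 64509847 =-0.00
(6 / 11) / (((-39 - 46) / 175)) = -210 / 187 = -1.12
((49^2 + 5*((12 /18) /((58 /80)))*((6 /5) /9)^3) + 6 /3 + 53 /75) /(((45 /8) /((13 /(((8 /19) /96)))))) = 1115715313856 /880875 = 1266598.91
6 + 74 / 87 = 596 / 87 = 6.85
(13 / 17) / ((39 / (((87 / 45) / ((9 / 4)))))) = 116 / 6885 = 0.02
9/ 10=0.90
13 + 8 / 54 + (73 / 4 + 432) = 50047 / 108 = 463.40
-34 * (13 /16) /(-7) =3.95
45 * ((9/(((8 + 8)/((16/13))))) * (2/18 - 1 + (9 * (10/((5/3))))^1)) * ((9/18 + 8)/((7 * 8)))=182835/728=251.15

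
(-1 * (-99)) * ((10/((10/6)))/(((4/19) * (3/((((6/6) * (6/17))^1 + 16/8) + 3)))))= 171171/34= 5034.44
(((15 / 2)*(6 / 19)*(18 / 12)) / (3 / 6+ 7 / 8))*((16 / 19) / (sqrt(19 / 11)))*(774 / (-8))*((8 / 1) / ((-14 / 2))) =6687360*sqrt(209) / 528143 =183.05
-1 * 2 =-2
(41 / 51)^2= 1681 / 2601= 0.65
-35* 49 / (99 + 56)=-343 / 31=-11.06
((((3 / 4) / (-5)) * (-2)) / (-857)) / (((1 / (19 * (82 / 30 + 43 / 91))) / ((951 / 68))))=-9883743 / 33144475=-0.30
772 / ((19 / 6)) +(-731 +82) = -7699 / 19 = -405.21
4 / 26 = 2 / 13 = 0.15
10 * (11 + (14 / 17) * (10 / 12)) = 5960 / 51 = 116.86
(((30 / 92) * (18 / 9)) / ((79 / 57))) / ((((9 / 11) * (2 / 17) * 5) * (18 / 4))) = 3553 / 16353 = 0.22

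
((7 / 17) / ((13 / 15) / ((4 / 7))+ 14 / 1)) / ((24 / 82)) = 205 / 2261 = 0.09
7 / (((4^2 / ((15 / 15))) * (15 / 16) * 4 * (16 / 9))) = 21 / 320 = 0.07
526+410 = 936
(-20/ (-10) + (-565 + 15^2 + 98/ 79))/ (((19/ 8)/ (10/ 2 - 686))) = 144938592/ 1501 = 96561.35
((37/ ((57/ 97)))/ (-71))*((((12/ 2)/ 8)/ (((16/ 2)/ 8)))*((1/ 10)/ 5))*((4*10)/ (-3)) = 3589/ 20235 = 0.18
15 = 15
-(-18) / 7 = 18 / 7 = 2.57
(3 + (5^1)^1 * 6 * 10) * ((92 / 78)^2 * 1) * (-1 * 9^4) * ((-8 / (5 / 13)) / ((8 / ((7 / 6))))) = 545296374 / 65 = 8389174.98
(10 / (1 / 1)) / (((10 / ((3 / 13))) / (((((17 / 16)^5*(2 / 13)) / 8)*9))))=0.05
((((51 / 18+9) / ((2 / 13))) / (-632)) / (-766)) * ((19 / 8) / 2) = 17537 / 92949504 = 0.00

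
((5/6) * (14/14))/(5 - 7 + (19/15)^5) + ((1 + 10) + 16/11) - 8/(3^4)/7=156457035643/11941971426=13.10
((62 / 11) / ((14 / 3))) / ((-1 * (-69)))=31 / 1771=0.02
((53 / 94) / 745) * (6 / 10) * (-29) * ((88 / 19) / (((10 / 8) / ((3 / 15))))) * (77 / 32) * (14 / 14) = -3905517 / 166321250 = -0.02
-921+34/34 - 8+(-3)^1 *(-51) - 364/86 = -779.23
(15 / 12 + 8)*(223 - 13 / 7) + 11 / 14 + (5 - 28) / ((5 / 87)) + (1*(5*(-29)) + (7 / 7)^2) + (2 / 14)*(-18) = 104971 / 70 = 1499.59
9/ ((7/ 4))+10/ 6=143/ 21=6.81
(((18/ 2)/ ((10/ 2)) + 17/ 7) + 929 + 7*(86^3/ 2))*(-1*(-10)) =155899046/ 7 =22271292.29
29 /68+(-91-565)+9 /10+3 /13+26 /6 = -8620451 /13260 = -650.11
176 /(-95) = -176 /95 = -1.85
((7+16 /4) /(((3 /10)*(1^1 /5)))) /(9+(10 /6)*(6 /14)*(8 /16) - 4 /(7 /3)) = 7700 /321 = 23.99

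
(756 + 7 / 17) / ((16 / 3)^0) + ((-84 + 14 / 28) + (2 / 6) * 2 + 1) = 68807 / 102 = 674.58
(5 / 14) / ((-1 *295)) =-1 / 826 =-0.00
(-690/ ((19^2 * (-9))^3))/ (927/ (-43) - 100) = -0.00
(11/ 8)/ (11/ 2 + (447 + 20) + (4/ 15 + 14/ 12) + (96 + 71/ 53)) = 8745/ 3633296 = 0.00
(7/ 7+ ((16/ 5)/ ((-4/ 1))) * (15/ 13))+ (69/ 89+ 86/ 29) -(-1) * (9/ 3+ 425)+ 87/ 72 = 433.03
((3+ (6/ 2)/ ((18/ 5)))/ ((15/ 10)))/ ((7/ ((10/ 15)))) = 46/ 189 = 0.24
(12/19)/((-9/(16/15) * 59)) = -64/50445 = -0.00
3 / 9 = 1 / 3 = 0.33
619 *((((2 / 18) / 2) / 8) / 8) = 619 / 1152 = 0.54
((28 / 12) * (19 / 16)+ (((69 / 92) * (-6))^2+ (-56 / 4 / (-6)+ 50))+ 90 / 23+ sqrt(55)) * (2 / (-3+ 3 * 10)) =2 * sqrt(55) / 27+ 87511 / 14904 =6.42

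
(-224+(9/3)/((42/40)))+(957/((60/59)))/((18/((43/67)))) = -31672639/168840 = -187.59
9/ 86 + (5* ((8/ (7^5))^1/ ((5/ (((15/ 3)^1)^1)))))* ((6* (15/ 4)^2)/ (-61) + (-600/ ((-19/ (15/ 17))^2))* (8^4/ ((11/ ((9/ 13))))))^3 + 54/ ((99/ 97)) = -3116308482298616781963567085892697935883/ 34861926349543348941451542197853632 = -89390.03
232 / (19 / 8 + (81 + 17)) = 2.31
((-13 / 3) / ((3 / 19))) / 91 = -19 / 63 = -0.30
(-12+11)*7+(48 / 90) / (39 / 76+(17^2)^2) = -666501067 / 95214525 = -7.00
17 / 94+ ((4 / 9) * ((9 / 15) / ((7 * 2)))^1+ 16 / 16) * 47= 474511 / 9870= 48.08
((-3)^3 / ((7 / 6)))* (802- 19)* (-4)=507384 / 7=72483.43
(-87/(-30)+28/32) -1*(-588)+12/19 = 450229/760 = 592.41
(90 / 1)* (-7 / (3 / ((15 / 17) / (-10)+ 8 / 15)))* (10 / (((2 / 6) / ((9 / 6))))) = -71505 / 17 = -4206.18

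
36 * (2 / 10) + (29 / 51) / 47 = 86437 / 11985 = 7.21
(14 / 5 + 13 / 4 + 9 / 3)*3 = 543 / 20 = 27.15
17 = 17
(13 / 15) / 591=13 / 8865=0.00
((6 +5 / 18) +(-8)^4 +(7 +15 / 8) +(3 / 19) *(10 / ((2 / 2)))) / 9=5626217 / 12312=456.97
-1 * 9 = -9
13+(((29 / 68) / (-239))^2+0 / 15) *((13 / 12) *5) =41203945289 / 3169530048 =13.00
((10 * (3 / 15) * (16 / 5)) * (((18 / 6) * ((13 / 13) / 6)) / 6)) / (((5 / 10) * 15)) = 16 / 225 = 0.07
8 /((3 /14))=112 /3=37.33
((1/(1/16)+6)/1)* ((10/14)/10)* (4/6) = 22/21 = 1.05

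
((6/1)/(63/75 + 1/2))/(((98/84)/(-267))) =-1024.73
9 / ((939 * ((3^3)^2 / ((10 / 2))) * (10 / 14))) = 7 / 76059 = 0.00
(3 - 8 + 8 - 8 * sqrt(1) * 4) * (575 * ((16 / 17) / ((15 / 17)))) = -53360 / 3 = -17786.67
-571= -571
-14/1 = -14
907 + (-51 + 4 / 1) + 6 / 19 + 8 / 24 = 49057 / 57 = 860.65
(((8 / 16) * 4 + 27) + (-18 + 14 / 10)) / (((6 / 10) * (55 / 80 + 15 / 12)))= 32 / 3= 10.67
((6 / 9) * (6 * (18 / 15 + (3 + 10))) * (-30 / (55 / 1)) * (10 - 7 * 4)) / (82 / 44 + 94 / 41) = 2515104 / 18745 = 134.17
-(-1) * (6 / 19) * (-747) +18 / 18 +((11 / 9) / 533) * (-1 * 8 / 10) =-107045891 / 455715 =-234.90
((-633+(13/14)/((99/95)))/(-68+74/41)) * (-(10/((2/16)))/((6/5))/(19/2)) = -3592022300/53602857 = -67.01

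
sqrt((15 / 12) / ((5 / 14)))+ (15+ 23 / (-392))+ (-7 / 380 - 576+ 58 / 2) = -19814551 / 37240+ sqrt(14) / 2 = -530.21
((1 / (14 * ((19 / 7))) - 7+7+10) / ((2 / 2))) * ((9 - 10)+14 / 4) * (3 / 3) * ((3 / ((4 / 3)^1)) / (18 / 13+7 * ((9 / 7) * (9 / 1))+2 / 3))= 668655 / 984656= 0.68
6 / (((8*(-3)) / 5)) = -5 / 4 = -1.25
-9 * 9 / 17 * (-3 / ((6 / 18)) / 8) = 729 / 136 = 5.36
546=546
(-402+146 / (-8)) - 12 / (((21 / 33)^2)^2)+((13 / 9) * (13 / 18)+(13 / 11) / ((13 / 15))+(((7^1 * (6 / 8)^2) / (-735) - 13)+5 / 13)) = -1120526273887 / 2224862640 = -503.64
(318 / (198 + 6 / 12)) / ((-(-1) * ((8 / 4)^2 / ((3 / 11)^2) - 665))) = -5724 / 2183897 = -0.00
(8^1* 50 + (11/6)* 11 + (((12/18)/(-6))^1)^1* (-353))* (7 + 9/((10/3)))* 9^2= 7218837/20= 360941.85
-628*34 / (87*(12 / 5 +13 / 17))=-1814920 / 23403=-77.55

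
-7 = -7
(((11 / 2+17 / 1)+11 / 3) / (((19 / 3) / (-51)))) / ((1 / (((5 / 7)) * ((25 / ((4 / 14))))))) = -1000875 / 76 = -13169.41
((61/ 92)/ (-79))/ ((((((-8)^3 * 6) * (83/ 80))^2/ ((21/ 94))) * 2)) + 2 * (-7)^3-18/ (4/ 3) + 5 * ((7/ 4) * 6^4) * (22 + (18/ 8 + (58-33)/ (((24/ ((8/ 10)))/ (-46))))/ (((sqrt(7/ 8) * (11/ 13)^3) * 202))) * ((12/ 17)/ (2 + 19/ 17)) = 341991595785309117937/ 6130360650891264-1541107620 * sqrt(14)/ 7124843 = 54977.22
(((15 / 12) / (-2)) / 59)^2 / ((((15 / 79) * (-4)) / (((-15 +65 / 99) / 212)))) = 140225 / 14027371776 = 0.00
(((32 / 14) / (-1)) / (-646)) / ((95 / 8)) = 64 / 214795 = 0.00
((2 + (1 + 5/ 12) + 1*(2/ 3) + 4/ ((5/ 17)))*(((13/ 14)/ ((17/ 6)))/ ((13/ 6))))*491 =1562853/ 1190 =1313.32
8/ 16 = 1/ 2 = 0.50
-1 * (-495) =495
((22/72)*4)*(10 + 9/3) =15.89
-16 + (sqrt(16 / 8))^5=-10.34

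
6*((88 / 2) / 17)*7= 1848 / 17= 108.71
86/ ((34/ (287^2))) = 3541867/ 17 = 208345.12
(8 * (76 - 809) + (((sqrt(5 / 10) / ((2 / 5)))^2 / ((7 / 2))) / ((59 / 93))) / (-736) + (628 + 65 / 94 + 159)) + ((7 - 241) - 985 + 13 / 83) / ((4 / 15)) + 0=-45756718819009 / 4743116672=-9646.97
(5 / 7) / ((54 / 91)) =65 / 54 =1.20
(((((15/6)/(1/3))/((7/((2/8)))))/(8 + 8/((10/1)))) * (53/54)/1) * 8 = 1325/5544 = 0.24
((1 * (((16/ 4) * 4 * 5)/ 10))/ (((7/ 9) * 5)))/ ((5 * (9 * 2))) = 4/ 175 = 0.02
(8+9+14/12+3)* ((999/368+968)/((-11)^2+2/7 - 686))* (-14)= 2222998729/4364112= 509.38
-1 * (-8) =8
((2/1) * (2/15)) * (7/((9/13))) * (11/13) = 308/135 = 2.28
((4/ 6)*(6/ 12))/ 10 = 1/ 30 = 0.03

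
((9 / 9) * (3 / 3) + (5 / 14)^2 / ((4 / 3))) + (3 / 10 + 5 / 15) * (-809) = -6012547 / 11760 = -511.27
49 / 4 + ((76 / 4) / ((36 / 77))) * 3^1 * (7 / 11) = 539 / 6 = 89.83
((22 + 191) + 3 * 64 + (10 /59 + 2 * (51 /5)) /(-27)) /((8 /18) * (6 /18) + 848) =3219757 /6755500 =0.48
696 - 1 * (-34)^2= -460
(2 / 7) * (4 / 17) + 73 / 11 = 8775 / 1309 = 6.70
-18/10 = -9/5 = -1.80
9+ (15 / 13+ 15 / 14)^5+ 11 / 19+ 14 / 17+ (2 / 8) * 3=4238807339059047 / 64499962517536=65.72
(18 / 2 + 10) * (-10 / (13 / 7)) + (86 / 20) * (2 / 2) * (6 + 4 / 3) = -13801 / 195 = -70.77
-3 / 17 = -0.18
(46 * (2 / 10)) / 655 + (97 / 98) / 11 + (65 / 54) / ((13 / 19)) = 88806238 / 47661075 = 1.86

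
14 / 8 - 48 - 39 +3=-329 / 4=-82.25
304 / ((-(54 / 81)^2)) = -684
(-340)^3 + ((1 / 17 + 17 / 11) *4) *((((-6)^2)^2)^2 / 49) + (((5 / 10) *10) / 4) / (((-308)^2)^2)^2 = -215235566816811404369906892715 / 5506994524995079897088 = -39084035.01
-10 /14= -0.71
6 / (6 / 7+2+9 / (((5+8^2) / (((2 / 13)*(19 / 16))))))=100464 / 48239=2.08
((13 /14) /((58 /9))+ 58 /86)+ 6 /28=36061 /34916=1.03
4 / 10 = 2 / 5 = 0.40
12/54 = 2/9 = 0.22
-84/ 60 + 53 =51.60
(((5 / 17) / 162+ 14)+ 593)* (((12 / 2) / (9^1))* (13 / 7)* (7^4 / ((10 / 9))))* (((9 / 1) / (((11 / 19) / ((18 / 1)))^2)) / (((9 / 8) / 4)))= 50233742251.44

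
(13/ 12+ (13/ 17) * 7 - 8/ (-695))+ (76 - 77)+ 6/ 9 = 288969/ 47260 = 6.11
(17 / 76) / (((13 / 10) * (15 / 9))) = 51 / 494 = 0.10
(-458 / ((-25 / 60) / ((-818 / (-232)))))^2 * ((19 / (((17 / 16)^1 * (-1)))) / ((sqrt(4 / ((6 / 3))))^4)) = -24001239671856 / 357425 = -67150422.25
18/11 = 1.64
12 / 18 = 2 / 3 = 0.67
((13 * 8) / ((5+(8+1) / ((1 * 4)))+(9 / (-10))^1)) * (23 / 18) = 23920 / 1143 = 20.93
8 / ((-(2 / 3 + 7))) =-24 / 23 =-1.04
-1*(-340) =340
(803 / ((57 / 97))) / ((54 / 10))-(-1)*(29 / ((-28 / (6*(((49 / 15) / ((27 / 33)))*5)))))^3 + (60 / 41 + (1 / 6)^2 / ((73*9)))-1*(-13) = -633090254448965 / 331648344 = -1908920.29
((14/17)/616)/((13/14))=7/4862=0.00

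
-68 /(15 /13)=-58.93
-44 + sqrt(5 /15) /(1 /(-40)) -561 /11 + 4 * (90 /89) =-114.05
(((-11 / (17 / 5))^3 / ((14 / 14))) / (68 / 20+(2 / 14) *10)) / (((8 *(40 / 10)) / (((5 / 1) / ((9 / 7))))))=-203809375 / 239125536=-0.85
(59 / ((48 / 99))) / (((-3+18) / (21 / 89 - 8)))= -448459 / 7120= -62.99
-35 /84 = -5 /12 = -0.42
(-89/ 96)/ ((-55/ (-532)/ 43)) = -508991/ 1320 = -385.60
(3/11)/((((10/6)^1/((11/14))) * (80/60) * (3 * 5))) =0.01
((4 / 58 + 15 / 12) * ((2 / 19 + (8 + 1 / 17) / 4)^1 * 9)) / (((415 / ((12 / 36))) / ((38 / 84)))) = 297 / 32480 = 0.01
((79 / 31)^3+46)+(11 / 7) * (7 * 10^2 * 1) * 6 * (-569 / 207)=-37163797475 / 2055579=-18079.48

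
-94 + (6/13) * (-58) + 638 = 6724/13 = 517.23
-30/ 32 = -15/ 16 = -0.94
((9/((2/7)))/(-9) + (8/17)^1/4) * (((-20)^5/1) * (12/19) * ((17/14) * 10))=83007518.80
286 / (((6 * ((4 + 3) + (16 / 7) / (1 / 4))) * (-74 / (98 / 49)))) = -1001 / 12543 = -0.08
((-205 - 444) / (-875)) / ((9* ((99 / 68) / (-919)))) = -3687028 / 70875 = -52.02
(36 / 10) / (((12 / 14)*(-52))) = -21 / 260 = -0.08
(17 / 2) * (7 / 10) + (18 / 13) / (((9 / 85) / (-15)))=-49453 / 260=-190.20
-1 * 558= -558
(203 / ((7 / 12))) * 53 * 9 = 165996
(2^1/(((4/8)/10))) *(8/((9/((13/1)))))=4160/9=462.22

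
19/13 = 1.46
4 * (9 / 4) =9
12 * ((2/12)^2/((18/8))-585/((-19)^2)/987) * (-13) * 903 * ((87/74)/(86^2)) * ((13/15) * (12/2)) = -504675574/404917455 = -1.25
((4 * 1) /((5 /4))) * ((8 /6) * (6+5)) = 704 /15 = 46.93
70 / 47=1.49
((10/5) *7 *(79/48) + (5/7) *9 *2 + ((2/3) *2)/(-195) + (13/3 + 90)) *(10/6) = 4266181/19656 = 217.04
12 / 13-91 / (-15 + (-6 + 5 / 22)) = 31510 / 5941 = 5.30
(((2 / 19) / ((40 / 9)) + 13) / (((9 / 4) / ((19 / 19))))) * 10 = 57.88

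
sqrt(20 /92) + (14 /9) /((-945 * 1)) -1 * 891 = -1082567 /1215 + sqrt(115) /23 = -890.54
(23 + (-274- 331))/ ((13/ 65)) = -2910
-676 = -676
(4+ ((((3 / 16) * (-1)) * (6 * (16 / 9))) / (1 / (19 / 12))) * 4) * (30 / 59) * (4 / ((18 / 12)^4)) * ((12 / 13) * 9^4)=-1244160 / 59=-21087.46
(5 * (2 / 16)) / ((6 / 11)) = 55 / 48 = 1.15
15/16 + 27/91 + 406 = 592933/1456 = 407.23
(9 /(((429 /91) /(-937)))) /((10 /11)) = -19677 /10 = -1967.70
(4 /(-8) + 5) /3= 3 /2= 1.50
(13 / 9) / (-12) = -13 / 108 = -0.12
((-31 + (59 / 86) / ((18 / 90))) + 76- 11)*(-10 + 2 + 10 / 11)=-125541 / 473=-265.41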